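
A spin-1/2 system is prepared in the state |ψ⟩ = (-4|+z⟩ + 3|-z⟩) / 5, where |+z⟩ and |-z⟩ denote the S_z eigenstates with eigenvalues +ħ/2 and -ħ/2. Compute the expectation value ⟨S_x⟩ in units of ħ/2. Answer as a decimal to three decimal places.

⟨σ_x⟩ = 2 Re(a* b)/(|a|²+|b|²) with a = -4, b = 3.
a* b = -12, so ⟨σ_x⟩ = -24/25.
⟨S_x⟩ = (ħ/2)·⟨σ_x⟩.

-0.960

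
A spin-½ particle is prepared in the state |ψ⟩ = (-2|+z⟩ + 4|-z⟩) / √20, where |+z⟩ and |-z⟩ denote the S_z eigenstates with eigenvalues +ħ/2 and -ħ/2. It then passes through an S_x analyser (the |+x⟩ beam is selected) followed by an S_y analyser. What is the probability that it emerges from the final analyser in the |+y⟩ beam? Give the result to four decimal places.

0.0500

First analyser (S_x): P(|+x⟩) = |⟨+x|ψ⟩|² = 4/40.
After stage 1 the state is |+x⟩; P(|+y⟩) = |⟨+y|+x⟩|² = 1/2.
Joint probability = 4/40 × 1/2 = 0.0500.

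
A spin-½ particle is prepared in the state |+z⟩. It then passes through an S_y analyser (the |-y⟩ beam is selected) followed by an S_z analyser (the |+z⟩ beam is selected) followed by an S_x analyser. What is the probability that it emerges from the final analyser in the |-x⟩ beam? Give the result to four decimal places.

First analyser (S_y): from |+z⟩, P(|-y⟩) = 1/2.
After stage 1 the state is |-y⟩; P(|+z⟩) = |⟨+z|-y⟩|² = 1/2.
After stage 2 the state is |+z⟩; P(|-x⟩) = |⟨-x|+z⟩|² = 1/2.
Joint probability = 1/2 × 1/2 × 1/2 = 0.1250.

0.1250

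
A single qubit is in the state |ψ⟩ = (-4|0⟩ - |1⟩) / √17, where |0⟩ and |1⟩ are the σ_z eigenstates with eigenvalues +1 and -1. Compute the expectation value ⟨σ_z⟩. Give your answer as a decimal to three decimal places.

0.882

⟨σ_z⟩ = |a|² - |b|² divided by |a|²+|b|², with a, b the |0⟩, |1⟩ amplitudes.
= (16 - 1)/17 = 15/17.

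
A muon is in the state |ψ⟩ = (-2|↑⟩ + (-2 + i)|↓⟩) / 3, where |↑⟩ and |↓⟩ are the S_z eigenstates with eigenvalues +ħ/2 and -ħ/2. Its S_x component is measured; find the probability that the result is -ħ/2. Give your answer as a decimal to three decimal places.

|-x⟩ = (|↑⟩ - |↓⟩)/√2, so ⟨-x|ψ⟩ = (-i) / (√2·3).
P = |-i|² / 18 = 1/18.

0.056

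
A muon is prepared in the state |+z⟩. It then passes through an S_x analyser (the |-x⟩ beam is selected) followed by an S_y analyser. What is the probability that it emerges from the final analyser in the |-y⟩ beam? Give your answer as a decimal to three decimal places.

0.250

First analyser (S_x): from |+z⟩, P(|-x⟩) = 1/2.
After stage 1 the state is |-x⟩; P(|-y⟩) = |⟨-y|-x⟩|² = 1/2.
Joint probability = 1/2 × 1/2 = 0.250.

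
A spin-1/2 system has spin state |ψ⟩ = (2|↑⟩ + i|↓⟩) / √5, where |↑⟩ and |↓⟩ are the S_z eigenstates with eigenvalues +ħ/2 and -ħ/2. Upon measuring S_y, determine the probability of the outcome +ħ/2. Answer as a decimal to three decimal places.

|+y⟩ = (|↑⟩ + i|↓⟩)/√2, so ⟨+y|ψ⟩ = (3) / (√2·√5).
P = |3|² / 10 = 9/10.

0.900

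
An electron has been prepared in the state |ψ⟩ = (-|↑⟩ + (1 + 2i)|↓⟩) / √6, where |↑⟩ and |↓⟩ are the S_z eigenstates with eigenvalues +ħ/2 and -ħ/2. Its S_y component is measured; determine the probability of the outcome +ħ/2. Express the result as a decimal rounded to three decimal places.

0.167

|+y⟩ = (|↑⟩ + i|↓⟩)/√2, so ⟨+y|ψ⟩ = (1 - i) / (√2·√6).
P = |1 - i|² / 12 = 2/12.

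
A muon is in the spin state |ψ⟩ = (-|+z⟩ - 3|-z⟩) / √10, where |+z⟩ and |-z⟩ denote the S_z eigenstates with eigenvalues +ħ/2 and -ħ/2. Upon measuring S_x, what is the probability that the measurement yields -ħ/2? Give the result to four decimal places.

|-x⟩ = (|+z⟩ - |-z⟩)/√2, so ⟨-x|ψ⟩ = (2) / (√2·√10).
P = |2|² / 20 = 4/20.

0.2000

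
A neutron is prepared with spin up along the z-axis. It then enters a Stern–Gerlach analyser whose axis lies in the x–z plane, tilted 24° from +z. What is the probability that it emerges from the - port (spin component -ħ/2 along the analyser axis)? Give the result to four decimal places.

0.0432

For spin-½, the probability of finding spin-up along an axis at angle θ to the initial spin direction is cos²(θ/2); spin-down is sin²(θ/2).
θ = 24°, so P = sin²(12°) ≈ 0.0432.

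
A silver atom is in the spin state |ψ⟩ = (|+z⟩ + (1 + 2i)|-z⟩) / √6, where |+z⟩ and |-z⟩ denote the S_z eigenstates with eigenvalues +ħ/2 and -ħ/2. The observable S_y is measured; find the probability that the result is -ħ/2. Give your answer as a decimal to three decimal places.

0.167

|-y⟩ = (|+z⟩ - i|-z⟩)/√2, so ⟨-y|ψ⟩ = (-1 + i) / (√2·√6).
P = |-1 + i|² / 12 = 2/12.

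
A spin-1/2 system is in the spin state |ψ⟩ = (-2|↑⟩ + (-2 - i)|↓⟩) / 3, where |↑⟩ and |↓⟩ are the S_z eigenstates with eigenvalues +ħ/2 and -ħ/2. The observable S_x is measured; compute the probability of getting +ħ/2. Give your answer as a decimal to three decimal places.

0.944

|+x⟩ = (|↑⟩ + |↓⟩)/√2, so ⟨+x|ψ⟩ = (-4 - i) / (√2·3).
P = |-4 - i|² / 18 = 17/18.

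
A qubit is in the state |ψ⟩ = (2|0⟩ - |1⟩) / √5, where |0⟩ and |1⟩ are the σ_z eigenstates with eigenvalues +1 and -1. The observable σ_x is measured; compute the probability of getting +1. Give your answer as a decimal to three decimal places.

|+x⟩ = (|0⟩ + |1⟩)/√2, so ⟨+x|ψ⟩ = (1) / (√2·√5).
P = |1|² / 10 = 1/10.

0.100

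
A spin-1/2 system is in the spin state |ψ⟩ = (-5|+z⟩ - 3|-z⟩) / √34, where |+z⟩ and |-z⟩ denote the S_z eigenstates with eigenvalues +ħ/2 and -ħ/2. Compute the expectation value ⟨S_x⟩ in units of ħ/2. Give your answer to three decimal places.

0.882

⟨σ_x⟩ = 2 Re(a* b)/(|a|²+|b|²) with a = -5, b = -3.
a* b = 15, so ⟨σ_x⟩ = 30/34.
⟨S_x⟩ = (ħ/2)·⟨σ_x⟩.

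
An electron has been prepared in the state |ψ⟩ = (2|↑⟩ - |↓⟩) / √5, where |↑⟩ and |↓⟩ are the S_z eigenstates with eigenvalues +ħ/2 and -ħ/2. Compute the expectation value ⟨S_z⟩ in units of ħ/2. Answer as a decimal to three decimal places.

0.600

⟨σ_z⟩ = |a|² - |b|² divided by |a|²+|b|², with a, b the |↑⟩, |↓⟩ amplitudes.
= (4 - 1)/5 = 3/5.
⟨S_z⟩ = (ħ/2)·⟨σ_z⟩.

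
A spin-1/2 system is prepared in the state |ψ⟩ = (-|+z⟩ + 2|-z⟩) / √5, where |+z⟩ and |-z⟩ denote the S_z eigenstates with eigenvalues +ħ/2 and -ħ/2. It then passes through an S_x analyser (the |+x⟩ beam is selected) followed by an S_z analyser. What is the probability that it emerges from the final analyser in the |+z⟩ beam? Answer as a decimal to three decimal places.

0.050

First analyser (S_x): P(|+x⟩) = |⟨+x|ψ⟩|² = 1/10.
After stage 1 the state is |+x⟩; P(|+z⟩) = |⟨+z|+x⟩|² = 1/2.
Joint probability = 1/10 × 1/2 = 0.050.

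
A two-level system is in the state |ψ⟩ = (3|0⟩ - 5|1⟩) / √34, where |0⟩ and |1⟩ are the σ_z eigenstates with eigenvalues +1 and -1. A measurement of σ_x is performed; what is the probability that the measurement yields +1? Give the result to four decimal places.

|+x⟩ = (|0⟩ + |1⟩)/√2, so ⟨+x|ψ⟩ = (-2) / (√2·√34).
P = |-2|² / 68 = 4/68.

0.0588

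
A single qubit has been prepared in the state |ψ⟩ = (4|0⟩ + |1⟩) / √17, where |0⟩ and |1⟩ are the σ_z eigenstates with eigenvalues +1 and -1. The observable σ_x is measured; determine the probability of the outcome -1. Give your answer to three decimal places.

0.265

|-x⟩ = (|0⟩ - |1⟩)/√2, so ⟨-x|ψ⟩ = (3) / (√2·√17).
P = |3|² / 34 = 9/34.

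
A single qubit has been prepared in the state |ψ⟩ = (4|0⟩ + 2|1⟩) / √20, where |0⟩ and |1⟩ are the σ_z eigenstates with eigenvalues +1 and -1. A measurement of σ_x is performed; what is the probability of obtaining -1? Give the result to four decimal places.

|-x⟩ = (|0⟩ - |1⟩)/√2, so ⟨-x|ψ⟩ = (2) / (√2·√20).
P = |2|² / 40 = 4/40.

0.1000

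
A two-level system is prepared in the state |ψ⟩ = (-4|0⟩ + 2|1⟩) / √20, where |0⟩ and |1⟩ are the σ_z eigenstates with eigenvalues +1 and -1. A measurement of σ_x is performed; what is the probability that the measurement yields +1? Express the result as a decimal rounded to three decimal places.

|+x⟩ = (|0⟩ + |1⟩)/√2, so ⟨+x|ψ⟩ = (-2) / (√2·√20).
P = |-2|² / 40 = 4/40.

0.100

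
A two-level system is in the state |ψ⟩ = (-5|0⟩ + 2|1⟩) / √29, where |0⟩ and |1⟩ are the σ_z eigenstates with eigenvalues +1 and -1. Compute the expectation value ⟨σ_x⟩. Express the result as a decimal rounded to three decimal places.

⟨σ_x⟩ = 2 Re(a* b)/(|a|²+|b|²) with a = -5, b = 2.
a* b = -10, so ⟨σ_x⟩ = -20/29.

-0.690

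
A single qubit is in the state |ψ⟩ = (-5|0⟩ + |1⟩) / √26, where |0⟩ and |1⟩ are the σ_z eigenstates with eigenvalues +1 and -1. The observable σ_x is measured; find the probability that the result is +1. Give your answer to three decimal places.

0.308

|+x⟩ = (|0⟩ + |1⟩)/√2, so ⟨+x|ψ⟩ = (-4) / (√2·√26).
P = |-4|² / 52 = 16/52.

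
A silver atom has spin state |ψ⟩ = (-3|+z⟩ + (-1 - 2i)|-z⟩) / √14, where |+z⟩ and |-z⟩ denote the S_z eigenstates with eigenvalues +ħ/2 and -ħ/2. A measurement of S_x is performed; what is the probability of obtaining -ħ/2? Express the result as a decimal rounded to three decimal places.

|-x⟩ = (|+z⟩ - |-z⟩)/√2, so ⟨-x|ψ⟩ = (-2 + 2i) / (√2·√14).
P = |-2 + 2i|² / 28 = 8/28.

0.286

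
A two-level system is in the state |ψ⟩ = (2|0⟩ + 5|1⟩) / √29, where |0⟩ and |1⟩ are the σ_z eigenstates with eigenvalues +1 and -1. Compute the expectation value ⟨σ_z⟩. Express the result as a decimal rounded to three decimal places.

-0.724

⟨σ_z⟩ = |a|² - |b|² divided by |a|²+|b|², with a, b the |0⟩, |1⟩ amplitudes.
= (4 - 25)/29 = -21/29.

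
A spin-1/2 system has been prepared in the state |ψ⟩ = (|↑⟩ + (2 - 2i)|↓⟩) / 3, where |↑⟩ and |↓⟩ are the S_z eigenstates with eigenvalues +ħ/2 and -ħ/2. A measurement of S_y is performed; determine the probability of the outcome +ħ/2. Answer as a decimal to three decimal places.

|+y⟩ = (|↑⟩ + i|↓⟩)/√2, so ⟨+y|ψ⟩ = (-1 - 2i) / (√2·3).
P = |-1 - 2i|² / 18 = 5/18.

0.278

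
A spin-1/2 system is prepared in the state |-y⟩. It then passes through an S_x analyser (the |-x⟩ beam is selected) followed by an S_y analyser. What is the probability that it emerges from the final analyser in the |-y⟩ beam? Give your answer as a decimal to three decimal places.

First analyser (S_x): from |-y⟩, P(|-x⟩) = 1/2.
After stage 1 the state is |-x⟩; P(|-y⟩) = |⟨-y|-x⟩|² = 1/2.
Joint probability = 1/2 × 1/2 = 0.250.

0.250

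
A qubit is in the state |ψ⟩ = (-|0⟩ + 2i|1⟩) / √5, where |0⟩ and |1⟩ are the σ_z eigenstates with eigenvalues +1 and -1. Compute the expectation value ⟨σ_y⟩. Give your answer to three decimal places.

-0.800

⟨σ_y⟩ = 2 Im(a* b)/(|a|²+|b|²) with a = -1, b = 2i.
a* b = -2i, so ⟨σ_y⟩ = -4/5.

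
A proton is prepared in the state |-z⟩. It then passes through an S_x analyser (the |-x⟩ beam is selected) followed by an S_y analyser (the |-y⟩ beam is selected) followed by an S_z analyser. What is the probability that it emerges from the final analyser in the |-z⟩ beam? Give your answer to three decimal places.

0.125

First analyser (S_x): from |-z⟩, P(|-x⟩) = 1/2.
After stage 1 the state is |-x⟩; P(|-y⟩) = |⟨-y|-x⟩|² = 1/2.
After stage 2 the state is |-y⟩; P(|-z⟩) = |⟨-z|-y⟩|² = 1/2.
Joint probability = 1/2 × 1/2 × 1/2 = 0.125.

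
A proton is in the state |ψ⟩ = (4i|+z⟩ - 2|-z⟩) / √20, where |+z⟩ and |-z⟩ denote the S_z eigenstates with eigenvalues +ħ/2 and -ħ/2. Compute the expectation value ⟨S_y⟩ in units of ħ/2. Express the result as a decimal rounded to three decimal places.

⟨σ_y⟩ = 2 Im(a* b)/(|a|²+|b|²) with a = 4i, b = -2.
a* b = 8i, so ⟨σ_y⟩ = 16/20.
⟨S_y⟩ = (ħ/2)·⟨σ_y⟩.

0.800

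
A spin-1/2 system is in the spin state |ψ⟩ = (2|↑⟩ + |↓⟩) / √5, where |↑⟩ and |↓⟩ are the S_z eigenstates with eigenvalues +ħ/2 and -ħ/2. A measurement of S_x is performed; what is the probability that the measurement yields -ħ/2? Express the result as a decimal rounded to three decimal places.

|-x⟩ = (|↑⟩ - |↓⟩)/√2, so ⟨-x|ψ⟩ = (1) / (√2·√5).
P = |1|² / 10 = 1/10.

0.100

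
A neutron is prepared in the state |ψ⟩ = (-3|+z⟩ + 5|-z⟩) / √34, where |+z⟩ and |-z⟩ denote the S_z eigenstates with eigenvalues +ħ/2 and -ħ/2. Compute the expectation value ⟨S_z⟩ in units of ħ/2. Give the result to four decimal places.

-0.4706

⟨σ_z⟩ = |a|² - |b|² divided by |a|²+|b|², with a, b the |+z⟩, |-z⟩ amplitudes.
= (9 - 25)/34 = -16/34.
⟨S_z⟩ = (ħ/2)·⟨σ_z⟩.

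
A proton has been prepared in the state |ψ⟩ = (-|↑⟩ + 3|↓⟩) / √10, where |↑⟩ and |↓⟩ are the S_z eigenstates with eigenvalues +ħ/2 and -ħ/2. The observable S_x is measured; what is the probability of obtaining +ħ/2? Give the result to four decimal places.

|+x⟩ = (|↑⟩ + |↓⟩)/√2, so ⟨+x|ψ⟩ = (2) / (√2·√10).
P = |2|² / 20 = 4/20.

0.2000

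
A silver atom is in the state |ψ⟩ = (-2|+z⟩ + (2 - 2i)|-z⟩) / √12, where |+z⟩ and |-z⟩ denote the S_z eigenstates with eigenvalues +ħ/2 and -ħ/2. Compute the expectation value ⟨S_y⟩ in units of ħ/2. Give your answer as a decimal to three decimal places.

0.667

⟨σ_y⟩ = 2 Im(a* b)/(|a|²+|b|²) with a = -2, b = (2 - 2i).
a* b = (-4 + 4i), so ⟨σ_y⟩ = 8/12.
⟨S_y⟩ = (ħ/2)·⟨σ_y⟩.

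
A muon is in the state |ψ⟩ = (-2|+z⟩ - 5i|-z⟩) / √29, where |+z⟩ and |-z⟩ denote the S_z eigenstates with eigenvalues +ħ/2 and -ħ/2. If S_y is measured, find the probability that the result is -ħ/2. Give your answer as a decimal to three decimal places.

0.155

|-y⟩ = (|+z⟩ - i|-z⟩)/√2, so ⟨-y|ψ⟩ = (3) / (√2·√29).
P = |3|² / 58 = 9/58.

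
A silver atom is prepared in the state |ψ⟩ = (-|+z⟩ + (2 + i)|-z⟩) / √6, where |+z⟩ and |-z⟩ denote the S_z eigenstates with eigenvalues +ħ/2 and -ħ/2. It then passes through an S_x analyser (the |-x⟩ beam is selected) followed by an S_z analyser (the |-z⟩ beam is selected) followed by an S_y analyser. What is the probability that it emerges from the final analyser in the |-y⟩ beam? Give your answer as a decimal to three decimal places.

0.208

First analyser (S_x): P(|-x⟩) = |⟨-x|ψ⟩|² = 10/12.
After stage 1 the state is |-x⟩; P(|-z⟩) = |⟨-z|-x⟩|² = 1/2.
After stage 2 the state is |-z⟩; P(|-y⟩) = |⟨-y|-z⟩|² = 1/2.
Joint probability = 10/12 × 1/2 × 1/2 = 0.208.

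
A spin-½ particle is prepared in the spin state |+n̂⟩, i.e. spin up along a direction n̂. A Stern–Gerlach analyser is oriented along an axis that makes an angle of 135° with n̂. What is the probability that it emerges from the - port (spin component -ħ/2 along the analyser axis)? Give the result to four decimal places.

For spin-½, the probability of finding spin-up along an axis at angle θ to the initial spin direction is cos²(θ/2); spin-down is sin²(θ/2).
θ = 135°, so P = sin²(67.5°) ≈ 0.8536.

0.8536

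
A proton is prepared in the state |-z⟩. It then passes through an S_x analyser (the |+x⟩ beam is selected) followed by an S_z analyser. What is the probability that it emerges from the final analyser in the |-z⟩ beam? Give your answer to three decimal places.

First analyser (S_x): from |-z⟩, P(|+x⟩) = 1/2.
After stage 1 the state is |+x⟩; P(|-z⟩) = |⟨-z|+x⟩|² = 1/2.
Joint probability = 1/2 × 1/2 = 0.250.

0.250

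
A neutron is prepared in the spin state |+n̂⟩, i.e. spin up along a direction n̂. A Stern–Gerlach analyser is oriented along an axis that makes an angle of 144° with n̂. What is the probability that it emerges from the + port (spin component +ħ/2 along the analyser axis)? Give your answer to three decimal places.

For spin-½, the probability of finding spin-up along an axis at angle θ to the initial spin direction is cos²(θ/2); spin-down is sin²(θ/2).
θ = 144°, so P = cos²(72°) ≈ 0.095.

0.095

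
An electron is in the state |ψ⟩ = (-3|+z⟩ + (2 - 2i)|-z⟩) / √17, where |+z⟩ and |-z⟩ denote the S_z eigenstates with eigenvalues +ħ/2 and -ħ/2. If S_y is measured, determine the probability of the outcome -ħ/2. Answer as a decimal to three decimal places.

0.147

|-y⟩ = (|+z⟩ - i|-z⟩)/√2, so ⟨-y|ψ⟩ = (-1 + 2i) / (√2·√17).
P = |-1 + 2i|² / 34 = 5/34.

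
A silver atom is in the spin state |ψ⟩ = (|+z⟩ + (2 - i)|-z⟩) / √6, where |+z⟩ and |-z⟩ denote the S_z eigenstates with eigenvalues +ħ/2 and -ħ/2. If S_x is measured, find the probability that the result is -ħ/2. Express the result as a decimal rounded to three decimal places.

|-x⟩ = (|+z⟩ - |-z⟩)/√2, so ⟨-x|ψ⟩ = (-1 + i) / (√2·√6).
P = |-1 + i|² / 12 = 2/12.

0.167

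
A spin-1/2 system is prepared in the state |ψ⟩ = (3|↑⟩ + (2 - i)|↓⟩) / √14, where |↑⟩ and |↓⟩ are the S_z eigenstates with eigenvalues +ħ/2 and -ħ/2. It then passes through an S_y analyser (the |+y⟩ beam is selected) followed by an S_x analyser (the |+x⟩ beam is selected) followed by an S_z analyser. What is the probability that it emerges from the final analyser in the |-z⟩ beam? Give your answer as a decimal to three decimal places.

First analyser (S_y): P(|+y⟩) = |⟨+y|ψ⟩|² = 8/28.
After stage 1 the state is |+y⟩; P(|+x⟩) = |⟨+x|+y⟩|² = 1/2.
After stage 2 the state is |+x⟩; P(|-z⟩) = |⟨-z|+x⟩|² = 1/2.
Joint probability = 8/28 × 1/2 × 1/2 = 0.071.

0.071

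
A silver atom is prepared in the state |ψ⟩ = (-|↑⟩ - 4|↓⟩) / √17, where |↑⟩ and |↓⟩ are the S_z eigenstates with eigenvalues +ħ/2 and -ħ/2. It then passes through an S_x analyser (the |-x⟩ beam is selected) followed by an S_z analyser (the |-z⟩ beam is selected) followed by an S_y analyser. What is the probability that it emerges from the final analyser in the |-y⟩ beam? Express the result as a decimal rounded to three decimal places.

First analyser (S_x): P(|-x⟩) = |⟨-x|ψ⟩|² = 9/34.
After stage 1 the state is |-x⟩; P(|-z⟩) = |⟨-z|-x⟩|² = 1/2.
After stage 2 the state is |-z⟩; P(|-y⟩) = |⟨-y|-z⟩|² = 1/2.
Joint probability = 9/34 × 1/2 × 1/2 = 0.066.

0.066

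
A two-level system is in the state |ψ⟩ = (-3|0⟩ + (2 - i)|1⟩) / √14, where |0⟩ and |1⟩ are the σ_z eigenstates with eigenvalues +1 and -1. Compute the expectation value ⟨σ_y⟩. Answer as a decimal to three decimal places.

0.429

⟨σ_y⟩ = 2 Im(a* b)/(|a|²+|b|²) with a = -3, b = (2 - i).
a* b = (-6 + 3i), so ⟨σ_y⟩ = 6/14.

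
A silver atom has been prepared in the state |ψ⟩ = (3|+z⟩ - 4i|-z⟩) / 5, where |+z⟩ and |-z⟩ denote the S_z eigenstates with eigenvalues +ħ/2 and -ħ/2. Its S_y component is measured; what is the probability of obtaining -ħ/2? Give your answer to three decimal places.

0.980

|-y⟩ = (|+z⟩ - i|-z⟩)/√2, so ⟨-y|ψ⟩ = (7) / (√2·5).
P = |7|² / 50 = 49/50.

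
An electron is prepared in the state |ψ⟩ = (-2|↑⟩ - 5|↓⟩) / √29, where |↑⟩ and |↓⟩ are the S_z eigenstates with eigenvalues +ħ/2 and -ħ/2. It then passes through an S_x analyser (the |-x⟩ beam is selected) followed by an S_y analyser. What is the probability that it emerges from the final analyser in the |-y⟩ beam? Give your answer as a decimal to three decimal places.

First analyser (S_x): P(|-x⟩) = |⟨-x|ψ⟩|² = 9/58.
After stage 1 the state is |-x⟩; P(|-y⟩) = |⟨-y|-x⟩|² = 1/2.
Joint probability = 9/58 × 1/2 = 0.078.

0.078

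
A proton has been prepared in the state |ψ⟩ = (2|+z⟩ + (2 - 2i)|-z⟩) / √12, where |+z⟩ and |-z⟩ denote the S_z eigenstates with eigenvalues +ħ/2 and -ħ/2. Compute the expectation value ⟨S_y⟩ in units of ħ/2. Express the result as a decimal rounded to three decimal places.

⟨σ_y⟩ = 2 Im(a* b)/(|a|²+|b|²) with a = 2, b = (2 - 2i).
a* b = (4 - 4i), so ⟨σ_y⟩ = -8/12.
⟨S_y⟩ = (ħ/2)·⟨σ_y⟩.

-0.667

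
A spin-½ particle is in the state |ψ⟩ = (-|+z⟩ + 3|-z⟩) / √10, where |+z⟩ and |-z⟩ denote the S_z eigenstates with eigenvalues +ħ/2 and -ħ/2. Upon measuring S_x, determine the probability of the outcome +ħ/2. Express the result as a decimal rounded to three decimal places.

0.200

|+x⟩ = (|+z⟩ + |-z⟩)/√2, so ⟨+x|ψ⟩ = (2) / (√2·√10).
P = |2|² / 20 = 4/20.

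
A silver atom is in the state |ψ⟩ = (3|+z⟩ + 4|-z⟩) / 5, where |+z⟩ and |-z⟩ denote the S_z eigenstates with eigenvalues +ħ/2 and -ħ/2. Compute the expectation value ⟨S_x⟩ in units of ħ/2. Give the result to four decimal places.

0.9600

⟨σ_x⟩ = 2 Re(a* b)/(|a|²+|b|²) with a = 3, b = 4.
a* b = 12, so ⟨σ_x⟩ = 24/25.
⟨S_x⟩ = (ħ/2)·⟨σ_x⟩.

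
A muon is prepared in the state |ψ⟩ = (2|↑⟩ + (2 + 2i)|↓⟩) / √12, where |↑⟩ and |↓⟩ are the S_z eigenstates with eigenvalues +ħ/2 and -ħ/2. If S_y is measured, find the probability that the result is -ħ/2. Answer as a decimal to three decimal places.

0.167

|-y⟩ = (|↑⟩ - i|↓⟩)/√2, so ⟨-y|ψ⟩ = (2i) / (√2·√12).
P = |2i|² / 24 = 4/24.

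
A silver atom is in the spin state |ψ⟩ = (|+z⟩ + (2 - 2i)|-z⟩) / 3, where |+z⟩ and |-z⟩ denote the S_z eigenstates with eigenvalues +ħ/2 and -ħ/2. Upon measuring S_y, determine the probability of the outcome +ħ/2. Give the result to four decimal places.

0.2778

|+y⟩ = (|+z⟩ + i|-z⟩)/√2, so ⟨+y|ψ⟩ = (-1 - 2i) / (√2·3).
P = |-1 - 2i|² / 18 = 5/18.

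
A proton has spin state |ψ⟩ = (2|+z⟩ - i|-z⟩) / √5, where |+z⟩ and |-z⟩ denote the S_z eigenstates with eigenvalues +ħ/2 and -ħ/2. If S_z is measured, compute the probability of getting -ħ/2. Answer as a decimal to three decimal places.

The -ħ/2 outcome corresponds to |-z⟩. Its amplitude in |ψ⟩ is -i/√5.
P = |-i|² / 5 = 1/5.

0.200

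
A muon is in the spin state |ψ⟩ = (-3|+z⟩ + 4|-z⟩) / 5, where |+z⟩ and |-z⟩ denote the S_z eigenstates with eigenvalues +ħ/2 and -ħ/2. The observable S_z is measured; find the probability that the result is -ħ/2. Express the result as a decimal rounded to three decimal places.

0.640

The -ħ/2 outcome corresponds to |-z⟩. Its amplitude in |ψ⟩ is 4/5.
P = |4|² / 25 = 16/25.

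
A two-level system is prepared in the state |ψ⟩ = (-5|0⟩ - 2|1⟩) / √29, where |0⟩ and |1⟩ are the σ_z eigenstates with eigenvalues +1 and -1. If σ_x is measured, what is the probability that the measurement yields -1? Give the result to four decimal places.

|-x⟩ = (|0⟩ - |1⟩)/√2, so ⟨-x|ψ⟩ = (-3) / (√2·√29).
P = |-3|² / 58 = 9/58.

0.1552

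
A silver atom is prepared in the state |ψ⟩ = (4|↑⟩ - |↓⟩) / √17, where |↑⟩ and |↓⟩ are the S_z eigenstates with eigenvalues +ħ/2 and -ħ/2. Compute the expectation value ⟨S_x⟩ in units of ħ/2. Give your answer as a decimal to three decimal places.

-0.471

⟨σ_x⟩ = 2 Re(a* b)/(|a|²+|b|²) with a = 4, b = -1.
a* b = -4, so ⟨σ_x⟩ = -8/17.
⟨S_x⟩ = (ħ/2)·⟨σ_x⟩.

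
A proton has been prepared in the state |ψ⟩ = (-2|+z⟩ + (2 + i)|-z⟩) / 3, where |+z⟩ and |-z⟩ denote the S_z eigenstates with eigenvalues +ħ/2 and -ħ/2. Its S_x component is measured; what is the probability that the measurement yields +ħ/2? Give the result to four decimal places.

|+x⟩ = (|+z⟩ + |-z⟩)/√2, so ⟨+x|ψ⟩ = (i) / (√2·3).
P = |i|² / 18 = 1/18.

0.0556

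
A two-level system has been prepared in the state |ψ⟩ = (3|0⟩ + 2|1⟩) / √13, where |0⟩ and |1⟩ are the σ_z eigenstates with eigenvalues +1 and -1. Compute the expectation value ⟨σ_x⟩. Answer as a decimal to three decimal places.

⟨σ_x⟩ = 2 Re(a* b)/(|a|²+|b|²) with a = 3, b = 2.
a* b = 6, so ⟨σ_x⟩ = 12/13.

0.923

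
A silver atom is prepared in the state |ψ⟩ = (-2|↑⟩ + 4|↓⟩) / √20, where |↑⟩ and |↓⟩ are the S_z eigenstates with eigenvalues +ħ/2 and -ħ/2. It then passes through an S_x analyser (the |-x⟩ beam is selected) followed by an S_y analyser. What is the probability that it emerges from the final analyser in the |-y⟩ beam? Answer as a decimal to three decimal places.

First analyser (S_x): P(|-x⟩) = |⟨-x|ψ⟩|² = 36/40.
After stage 1 the state is |-x⟩; P(|-y⟩) = |⟨-y|-x⟩|² = 1/2.
Joint probability = 36/40 × 1/2 = 0.450.

0.450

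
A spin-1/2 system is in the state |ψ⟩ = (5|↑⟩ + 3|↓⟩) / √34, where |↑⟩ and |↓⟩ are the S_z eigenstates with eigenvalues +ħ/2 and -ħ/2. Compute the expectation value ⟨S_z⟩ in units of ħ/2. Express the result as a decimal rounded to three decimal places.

0.471

⟨σ_z⟩ = |a|² - |b|² divided by |a|²+|b|², with a, b the |↑⟩, |↓⟩ amplitudes.
= (25 - 9)/34 = 16/34.
⟨S_z⟩ = (ħ/2)·⟨σ_z⟩.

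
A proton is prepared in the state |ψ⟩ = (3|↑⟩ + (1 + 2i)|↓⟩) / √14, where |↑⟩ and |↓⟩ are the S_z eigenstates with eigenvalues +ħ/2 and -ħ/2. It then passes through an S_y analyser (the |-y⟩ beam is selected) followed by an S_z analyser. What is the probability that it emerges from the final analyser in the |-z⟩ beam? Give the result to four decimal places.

First analyser (S_y): P(|-y⟩) = |⟨-y|ψ⟩|² = 2/28.
After stage 1 the state is |-y⟩; P(|-z⟩) = |⟨-z|-y⟩|² = 1/2.
Joint probability = 2/28 × 1/2 = 0.0357.

0.0357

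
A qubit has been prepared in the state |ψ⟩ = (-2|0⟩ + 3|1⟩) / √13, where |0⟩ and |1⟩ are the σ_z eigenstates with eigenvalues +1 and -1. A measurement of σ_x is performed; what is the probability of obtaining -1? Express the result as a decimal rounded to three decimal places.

0.962

|-x⟩ = (|0⟩ - |1⟩)/√2, so ⟨-x|ψ⟩ = (-5) / (√2·√13).
P = |-5|² / 26 = 25/26.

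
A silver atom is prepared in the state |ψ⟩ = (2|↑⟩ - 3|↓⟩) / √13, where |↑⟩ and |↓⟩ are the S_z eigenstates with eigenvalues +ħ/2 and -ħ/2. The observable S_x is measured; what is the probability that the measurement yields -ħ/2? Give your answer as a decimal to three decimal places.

0.962

|-x⟩ = (|↑⟩ - |↓⟩)/√2, so ⟨-x|ψ⟩ = (5) / (√2·√13).
P = |5|² / 26 = 25/26.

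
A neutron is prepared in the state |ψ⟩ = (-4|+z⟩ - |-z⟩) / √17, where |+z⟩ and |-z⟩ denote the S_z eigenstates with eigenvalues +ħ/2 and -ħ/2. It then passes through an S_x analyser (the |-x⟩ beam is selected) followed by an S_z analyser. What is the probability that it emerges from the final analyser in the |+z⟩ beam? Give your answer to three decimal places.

0.132

First analyser (S_x): P(|-x⟩) = |⟨-x|ψ⟩|² = 9/34.
After stage 1 the state is |-x⟩; P(|+z⟩) = |⟨+z|-x⟩|² = 1/2.
Joint probability = 9/34 × 1/2 = 0.132.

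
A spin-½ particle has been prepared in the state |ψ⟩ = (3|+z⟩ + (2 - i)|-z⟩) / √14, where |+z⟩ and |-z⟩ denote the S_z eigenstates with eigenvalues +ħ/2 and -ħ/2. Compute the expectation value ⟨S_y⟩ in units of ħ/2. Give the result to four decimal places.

-0.4286

⟨σ_y⟩ = 2 Im(a* b)/(|a|²+|b|²) with a = 3, b = (2 - i).
a* b = (6 - 3i), so ⟨σ_y⟩ = -6/14.
⟨S_y⟩ = (ħ/2)·⟨σ_y⟩.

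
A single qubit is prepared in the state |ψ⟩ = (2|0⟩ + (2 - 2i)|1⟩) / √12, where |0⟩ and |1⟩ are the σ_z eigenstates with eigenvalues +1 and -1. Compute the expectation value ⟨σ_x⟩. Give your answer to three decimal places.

0.667

⟨σ_x⟩ = 2 Re(a* b)/(|a|²+|b|²) with a = 2, b = (2 - 2i).
a* b = (4 - 4i), so ⟨σ_x⟩ = 8/12.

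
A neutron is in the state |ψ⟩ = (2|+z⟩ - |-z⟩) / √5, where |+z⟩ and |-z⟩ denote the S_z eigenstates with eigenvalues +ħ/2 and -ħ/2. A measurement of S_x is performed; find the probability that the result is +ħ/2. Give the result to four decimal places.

0.1000

|+x⟩ = (|+z⟩ + |-z⟩)/√2, so ⟨+x|ψ⟩ = (1) / (√2·√5).
P = |1|² / 10 = 1/10.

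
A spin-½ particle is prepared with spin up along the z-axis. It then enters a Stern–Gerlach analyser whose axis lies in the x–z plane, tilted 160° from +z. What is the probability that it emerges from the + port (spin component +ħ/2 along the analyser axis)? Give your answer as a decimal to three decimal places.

For spin-½, the probability of finding spin-up along an axis at angle θ to the initial spin direction is cos²(θ/2); spin-down is sin²(θ/2).
θ = 160°, so P = cos²(80°) ≈ 0.030.

0.030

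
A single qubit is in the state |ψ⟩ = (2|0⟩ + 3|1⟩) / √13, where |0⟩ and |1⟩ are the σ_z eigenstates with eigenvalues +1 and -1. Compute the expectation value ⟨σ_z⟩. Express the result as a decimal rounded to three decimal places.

-0.385

⟨σ_z⟩ = |a|² - |b|² divided by |a|²+|b|², with a, b the |0⟩, |1⟩ amplitudes.
= (4 - 9)/13 = -5/13.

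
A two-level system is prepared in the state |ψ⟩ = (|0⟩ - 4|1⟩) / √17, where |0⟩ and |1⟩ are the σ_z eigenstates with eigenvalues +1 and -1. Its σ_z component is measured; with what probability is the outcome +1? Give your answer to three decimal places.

The +1 outcome corresponds to |0⟩. Its amplitude in |ψ⟩ is 1/√17.
P = |1|² / 17 = 1/17.

0.059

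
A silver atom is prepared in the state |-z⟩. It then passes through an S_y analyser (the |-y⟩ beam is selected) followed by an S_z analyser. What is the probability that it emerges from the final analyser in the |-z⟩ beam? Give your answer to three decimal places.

0.250

First analyser (S_y): from |-z⟩, P(|-y⟩) = 1/2.
After stage 1 the state is |-y⟩; P(|-z⟩) = |⟨-z|-y⟩|² = 1/2.
Joint probability = 1/2 × 1/2 = 0.250.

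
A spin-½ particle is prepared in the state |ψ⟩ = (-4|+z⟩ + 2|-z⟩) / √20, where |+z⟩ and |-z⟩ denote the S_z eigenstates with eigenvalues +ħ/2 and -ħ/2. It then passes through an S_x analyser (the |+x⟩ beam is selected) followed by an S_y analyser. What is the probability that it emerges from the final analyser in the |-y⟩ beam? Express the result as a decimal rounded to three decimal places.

First analyser (S_x): P(|+x⟩) = |⟨+x|ψ⟩|² = 4/40.
After stage 1 the state is |+x⟩; P(|-y⟩) = |⟨-y|+x⟩|² = 1/2.
Joint probability = 4/40 × 1/2 = 0.050.

0.050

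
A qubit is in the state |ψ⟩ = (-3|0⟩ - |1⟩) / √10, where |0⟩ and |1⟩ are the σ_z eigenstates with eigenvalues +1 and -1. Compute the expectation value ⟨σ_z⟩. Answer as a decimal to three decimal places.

0.800

⟨σ_z⟩ = |a|² - |b|² divided by |a|²+|b|², with a, b the |0⟩, |1⟩ amplitudes.
= (9 - 1)/10 = 8/10.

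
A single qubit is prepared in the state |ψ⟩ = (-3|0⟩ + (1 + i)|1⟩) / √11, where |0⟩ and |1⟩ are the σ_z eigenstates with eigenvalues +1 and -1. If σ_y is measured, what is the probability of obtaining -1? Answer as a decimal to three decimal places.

0.773

|-y⟩ = (|0⟩ - i|1⟩)/√2, so ⟨-y|ψ⟩ = (-4 + i) / (√2·√11).
P = |-4 + i|² / 22 = 17/22.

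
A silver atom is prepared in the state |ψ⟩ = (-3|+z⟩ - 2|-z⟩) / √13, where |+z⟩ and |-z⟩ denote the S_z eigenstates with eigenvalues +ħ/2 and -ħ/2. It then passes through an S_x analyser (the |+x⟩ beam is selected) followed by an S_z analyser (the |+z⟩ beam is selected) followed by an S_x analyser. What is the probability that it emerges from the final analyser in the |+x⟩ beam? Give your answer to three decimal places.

First analyser (S_x): P(|+x⟩) = |⟨+x|ψ⟩|² = 25/26.
After stage 1 the state is |+x⟩; P(|+z⟩) = |⟨+z|+x⟩|² = 1/2.
After stage 2 the state is |+z⟩; P(|+x⟩) = |⟨+x|+z⟩|² = 1/2.
Joint probability = 25/26 × 1/2 × 1/2 = 0.240.

0.240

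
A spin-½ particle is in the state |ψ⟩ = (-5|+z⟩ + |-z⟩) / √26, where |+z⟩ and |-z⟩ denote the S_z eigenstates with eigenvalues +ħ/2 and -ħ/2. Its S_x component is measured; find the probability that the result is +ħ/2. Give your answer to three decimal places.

0.308

|+x⟩ = (|+z⟩ + |-z⟩)/√2, so ⟨+x|ψ⟩ = (-4) / (√2·√26).
P = |-4|² / 52 = 16/52.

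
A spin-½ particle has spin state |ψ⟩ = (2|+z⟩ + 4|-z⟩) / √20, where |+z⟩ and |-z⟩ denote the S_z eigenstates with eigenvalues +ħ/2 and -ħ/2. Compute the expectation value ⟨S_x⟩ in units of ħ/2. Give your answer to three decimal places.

0.800

⟨σ_x⟩ = 2 Re(a* b)/(|a|²+|b|²) with a = 2, b = 4.
a* b = 8, so ⟨σ_x⟩ = 16/20.
⟨S_x⟩ = (ħ/2)·⟨σ_x⟩.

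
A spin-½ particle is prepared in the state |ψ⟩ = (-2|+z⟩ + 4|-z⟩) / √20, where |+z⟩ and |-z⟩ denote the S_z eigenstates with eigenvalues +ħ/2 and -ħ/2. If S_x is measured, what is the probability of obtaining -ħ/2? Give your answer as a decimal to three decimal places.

0.900

|-x⟩ = (|+z⟩ - |-z⟩)/√2, so ⟨-x|ψ⟩ = (-6) / (√2·√20).
P = |-6|² / 40 = 36/40.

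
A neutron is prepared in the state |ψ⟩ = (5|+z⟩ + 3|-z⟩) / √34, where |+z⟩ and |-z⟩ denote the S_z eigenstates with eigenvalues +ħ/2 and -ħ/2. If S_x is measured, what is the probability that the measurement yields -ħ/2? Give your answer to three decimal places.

0.059

|-x⟩ = (|+z⟩ - |-z⟩)/√2, so ⟨-x|ψ⟩ = (2) / (√2·√34).
P = |2|² / 68 = 4/68.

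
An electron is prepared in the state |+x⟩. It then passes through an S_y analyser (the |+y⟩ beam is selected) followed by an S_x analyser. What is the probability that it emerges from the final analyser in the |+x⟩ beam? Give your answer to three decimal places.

0.250

First analyser (S_y): from |+x⟩, P(|+y⟩) = 1/2.
After stage 1 the state is |+y⟩; P(|+x⟩) = |⟨+x|+y⟩|² = 1/2.
Joint probability = 1/2 × 1/2 = 0.250.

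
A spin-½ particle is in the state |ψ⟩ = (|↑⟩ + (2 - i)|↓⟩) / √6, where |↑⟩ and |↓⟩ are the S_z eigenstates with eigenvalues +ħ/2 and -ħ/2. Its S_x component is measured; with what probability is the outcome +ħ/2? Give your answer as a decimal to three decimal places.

|+x⟩ = (|↑⟩ + |↓⟩)/√2, so ⟨+x|ψ⟩ = (3 - i) / (√2·√6).
P = |3 - i|² / 12 = 10/12.

0.833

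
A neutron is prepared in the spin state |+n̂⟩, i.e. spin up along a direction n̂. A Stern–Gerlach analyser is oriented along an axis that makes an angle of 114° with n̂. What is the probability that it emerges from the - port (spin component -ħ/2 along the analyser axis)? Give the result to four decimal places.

0.7034

For spin-½, the probability of finding spin-up along an axis at angle θ to the initial spin direction is cos²(θ/2); spin-down is sin²(θ/2).
θ = 114°, so P = sin²(57°) ≈ 0.7034.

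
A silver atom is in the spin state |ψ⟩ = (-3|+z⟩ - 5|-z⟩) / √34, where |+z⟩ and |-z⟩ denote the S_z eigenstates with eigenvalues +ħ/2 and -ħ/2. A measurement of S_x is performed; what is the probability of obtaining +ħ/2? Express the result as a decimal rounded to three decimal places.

|+x⟩ = (|+z⟩ + |-z⟩)/√2, so ⟨+x|ψ⟩ = (-8) / (√2·√34).
P = |-8|² / 68 = 64/68.

0.941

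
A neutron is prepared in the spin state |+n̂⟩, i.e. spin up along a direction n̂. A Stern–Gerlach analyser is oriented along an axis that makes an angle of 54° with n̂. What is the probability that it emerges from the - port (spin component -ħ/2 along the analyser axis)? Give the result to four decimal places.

0.2061

For spin-½, the probability of finding spin-up along an axis at angle θ to the initial spin direction is cos²(θ/2); spin-down is sin²(θ/2).
θ = 54°, so P = sin²(27°) ≈ 0.2061.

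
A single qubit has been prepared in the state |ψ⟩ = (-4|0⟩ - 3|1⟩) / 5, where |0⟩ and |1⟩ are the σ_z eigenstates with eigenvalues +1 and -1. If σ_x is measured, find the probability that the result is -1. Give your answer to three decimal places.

|-x⟩ = (|0⟩ - |1⟩)/√2, so ⟨-x|ψ⟩ = (-1) / (√2·5).
P = |-1|² / 50 = 1/50.

0.020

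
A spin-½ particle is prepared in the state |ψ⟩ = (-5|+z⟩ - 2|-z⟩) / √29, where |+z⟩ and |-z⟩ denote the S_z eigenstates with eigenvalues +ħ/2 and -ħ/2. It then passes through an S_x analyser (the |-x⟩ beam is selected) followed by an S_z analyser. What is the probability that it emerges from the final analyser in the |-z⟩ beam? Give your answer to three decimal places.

First analyser (S_x): P(|-x⟩) = |⟨-x|ψ⟩|² = 9/58.
After stage 1 the state is |-x⟩; P(|-z⟩) = |⟨-z|-x⟩|² = 1/2.
Joint probability = 9/58 × 1/2 = 0.078.

0.078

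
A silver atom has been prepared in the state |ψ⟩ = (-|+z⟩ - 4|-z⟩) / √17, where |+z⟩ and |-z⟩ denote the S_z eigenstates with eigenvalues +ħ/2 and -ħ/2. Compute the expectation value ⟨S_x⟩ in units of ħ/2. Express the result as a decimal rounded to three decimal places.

⟨σ_x⟩ = 2 Re(a* b)/(|a|²+|b|²) with a = -1, b = -4.
a* b = 4, so ⟨σ_x⟩ = 8/17.
⟨S_x⟩ = (ħ/2)·⟨σ_x⟩.

0.471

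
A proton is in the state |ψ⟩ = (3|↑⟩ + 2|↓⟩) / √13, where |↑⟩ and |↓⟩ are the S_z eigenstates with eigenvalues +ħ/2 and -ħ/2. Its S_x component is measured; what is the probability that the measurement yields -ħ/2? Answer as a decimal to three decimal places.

|-x⟩ = (|↑⟩ - |↓⟩)/√2, so ⟨-x|ψ⟩ = (1) / (√2·√13).
P = |1|² / 26 = 1/26.

0.038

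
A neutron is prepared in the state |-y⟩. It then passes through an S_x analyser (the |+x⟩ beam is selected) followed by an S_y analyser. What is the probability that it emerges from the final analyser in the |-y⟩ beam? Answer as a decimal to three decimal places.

0.250

First analyser (S_x): from |-y⟩, P(|+x⟩) = 1/2.
After stage 1 the state is |+x⟩; P(|-y⟩) = |⟨-y|+x⟩|² = 1/2.
Joint probability = 1/2 × 1/2 = 0.250.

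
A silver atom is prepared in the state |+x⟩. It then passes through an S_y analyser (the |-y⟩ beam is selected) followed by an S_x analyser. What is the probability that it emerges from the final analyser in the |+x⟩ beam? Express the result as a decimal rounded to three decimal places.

First analyser (S_y): from |+x⟩, P(|-y⟩) = 1/2.
After stage 1 the state is |-y⟩; P(|+x⟩) = |⟨+x|-y⟩|² = 1/2.
Joint probability = 1/2 × 1/2 = 0.250.

0.250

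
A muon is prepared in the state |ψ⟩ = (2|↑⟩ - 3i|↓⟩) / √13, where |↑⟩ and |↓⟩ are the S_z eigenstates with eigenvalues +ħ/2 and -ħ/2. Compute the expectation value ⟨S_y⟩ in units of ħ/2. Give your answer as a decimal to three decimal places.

-0.923

⟨σ_y⟩ = 2 Im(a* b)/(|a|²+|b|²) with a = 2, b = -3i.
a* b = -6i, so ⟨σ_y⟩ = -12/13.
⟨S_y⟩ = (ħ/2)·⟨σ_y⟩.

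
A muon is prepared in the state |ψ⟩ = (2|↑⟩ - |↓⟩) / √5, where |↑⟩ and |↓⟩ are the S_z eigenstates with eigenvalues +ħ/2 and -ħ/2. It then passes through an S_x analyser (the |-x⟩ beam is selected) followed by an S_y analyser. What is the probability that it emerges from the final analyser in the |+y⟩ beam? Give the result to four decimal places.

0.4500

First analyser (S_x): P(|-x⟩) = |⟨-x|ψ⟩|² = 9/10.
After stage 1 the state is |-x⟩; P(|+y⟩) = |⟨+y|-x⟩|² = 1/2.
Joint probability = 9/10 × 1/2 = 0.4500.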